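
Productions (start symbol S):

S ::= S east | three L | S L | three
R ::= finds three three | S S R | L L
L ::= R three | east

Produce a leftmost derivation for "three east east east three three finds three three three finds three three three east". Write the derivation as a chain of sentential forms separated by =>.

S => S L   [S ::= S L]
S L => S L L   [S ::= S L]
S L L => S east L L   [S ::= S east]
S east L L => S east east L L   [S ::= S east]
S east east L L => three L east east L L   [S ::= three L]
three L east east L L => three east east east L L   [L ::= east]
three east east east L L => three east east east R three L   [L ::= R three]
three east east east R three L => three east east east S S R three L   [R ::= S S R]
three east east east S S R three L => three east east east three S R three L   [S ::= three]
three east east east three S R three L => three east east east three three L R three L   [S ::= three L]
three east east east three three L R three L => three east east east three three R three R three L   [L ::= R three]
three east east east three three R three R three L => three east east east three three finds three three three R three L   [R ::= finds three three]
three east east east three three finds three three three R three L => three east east east three three finds three three three finds three three three L   [R ::= finds three three]
three east east east three three finds three three three finds three three three L => three east east east three three finds three three three finds three three three east   [L ::= east]

S => S L => S L L => S east L L => S east east L L => three L east east L L => three east east east L L => three east east east R three L => three east east east S S R three L => three east east east three S R three L => three east east east three three L R three L => three east east east three three R three R three L => three east east east three three finds three three three R three L => three east east east three three finds three three three finds three three three L => three east east east three three finds three three three finds three three three east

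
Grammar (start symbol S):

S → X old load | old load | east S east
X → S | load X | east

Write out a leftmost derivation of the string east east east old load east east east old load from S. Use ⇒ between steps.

S ⇒ X old load ⇒ S old load ⇒ east S east old load ⇒ east east S east east old load ⇒ east east east S east east east old load ⇒ east east east old load east east east old load

S ⇒ X old load   [S → X old load]
X old load ⇒ S old load   [X → S]
S old load ⇒ east S east old load   [S → east S east]
east S east old load ⇒ east east S east east old load   [S → east S east]
east east S east east old load ⇒ east east east S east east east old load   [S → east S east]
east east east S east east east old load ⇒ east east east old load east east east old load   [S → old load]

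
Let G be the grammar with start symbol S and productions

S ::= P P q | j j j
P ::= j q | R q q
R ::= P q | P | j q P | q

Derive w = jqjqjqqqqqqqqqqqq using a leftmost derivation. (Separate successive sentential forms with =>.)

S => PPq => jqPq => jqRqqq => jqPqqq => jqRqqqqq => jqPqqqqqq => jqRqqqqqqqq => jqjqPqqqqqqqq => jqjqRqqqqqqqqqq => jqjqPqqqqqqqqqqq => jqjqjqqqqqqqqqqqq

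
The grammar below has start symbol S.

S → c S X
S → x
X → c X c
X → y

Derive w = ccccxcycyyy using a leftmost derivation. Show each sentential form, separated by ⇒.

S ⇒ cSX   [S → c S X]
cSX ⇒ ccSXX   [S → c S X]
ccSXX ⇒ cccSXXX   [S → c S X]
cccSXXX ⇒ ccccSXXXX   [S → c S X]
ccccSXXXX ⇒ ccccxXXXX   [S → x]
ccccxXXXX ⇒ ccccxcXcXXX   [X → c X c]
ccccxcXcXXX ⇒ ccccxcycXXX   [X → y]
ccccxcycXXX ⇒ ccccxcycyXX   [X → y]
ccccxcycyXX ⇒ ccccxcycyyX   [X → y]
ccccxcycyyX ⇒ ccccxcycyyy   [X → y]

S ⇒ cSX ⇒ ccSXX ⇒ cccSXXX ⇒ ccccSXXXX ⇒ ccccxXXXX ⇒ ccccxcXcXXX ⇒ ccccxcycXXX ⇒ ccccxcycyXX ⇒ ccccxcycyyX ⇒ ccccxcycyyy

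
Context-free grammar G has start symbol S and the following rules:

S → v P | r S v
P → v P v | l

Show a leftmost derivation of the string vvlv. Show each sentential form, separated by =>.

S=>vP=>vvPv=>vvlv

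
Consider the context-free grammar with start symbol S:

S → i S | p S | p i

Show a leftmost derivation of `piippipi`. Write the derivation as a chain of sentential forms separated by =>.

S => pS => piS => piiS => piipS => piippS => piippiS => piippipi

S => pS   [S → p S]
pS => piS   [S → i S]
piS => piiS   [S → i S]
piiS => piipS   [S → p S]
piipS => piippS   [S → p S]
piippS => piippiS   [S → i S]
piippiS => piippipi   [S → p i]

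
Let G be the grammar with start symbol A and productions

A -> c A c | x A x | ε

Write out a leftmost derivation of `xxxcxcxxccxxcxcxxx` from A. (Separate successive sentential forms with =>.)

A => xAx   [A -> x A x]
xAx => xxAxx   [A -> x A x]
xxAxx => xxxAxxx   [A -> x A x]
xxxAxxx => xxxcAcxxx   [A -> c A c]
xxxcAcxxx => xxxcxAxcxxx   [A -> x A x]
xxxcxAxcxxx => xxxcxcAcxcxxx   [A -> c A c]
xxxcxcAcxcxxx => xxxcxcxAxcxcxxx   [A -> x A x]
xxxcxcxAxcxcxxx => xxxcxcxxAxxcxcxxx   [A -> x A x]
xxxcxcxxAxxcxcxxx => xxxcxcxxcAcxxcxcxxx   [A -> c A c]
xxxcxcxxcAcxxcxcxxx => xxxcxcxxccxxcxcxxx   [A -> ε]

A => xAx => xxAxx => xxxAxxx => xxxcAcxxx => xxxcxAxcxxx => xxxcxcAcxcxxx => xxxcxcxAxcxcxxx => xxxcxcxxAxxcxcxxx => xxxcxcxxcAcxxcxcxxx => xxxcxcxxccxxcxcxxx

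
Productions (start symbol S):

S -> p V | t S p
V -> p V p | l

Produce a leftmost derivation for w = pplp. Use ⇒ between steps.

S ⇒ pV   [S -> p V]
pV ⇒ ppVp   [V -> p V p]
ppVp ⇒ pplp   [V -> l]

S⇒pV⇒ppVp⇒pplp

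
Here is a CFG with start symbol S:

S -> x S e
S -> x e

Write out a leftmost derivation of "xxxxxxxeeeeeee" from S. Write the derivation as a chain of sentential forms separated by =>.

S => xSe   [S -> x S e]
xSe => xxSee   [S -> x S e]
xxSee => xxxSeee   [S -> x S e]
xxxSeee => xxxxSeeee   [S -> x S e]
xxxxSeeee => xxxxxSeeeee   [S -> x S e]
xxxxxSeeeee => xxxxxxSeeeeee   [S -> x S e]
xxxxxxSeeeeee => xxxxxxxeeeeeee   [S -> x e]

S => xSe => xxSee => xxxSeee => xxxxSeeee => xxxxxSeeeee => xxxxxxSeeeeee => xxxxxxxeeeeeee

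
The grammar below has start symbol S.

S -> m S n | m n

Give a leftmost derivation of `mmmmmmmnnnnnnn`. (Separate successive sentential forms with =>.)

S => mSn => mmSnn => mmmSnnn => mmmmSnnnn => mmmmmSnnnnn => mmmmmmSnnnnnn => mmmmmmmnnnnnnn

S => mSn   [S -> m S n]
mSn => mmSnn   [S -> m S n]
mmSnn => mmmSnnn   [S -> m S n]
mmmSnnn => mmmmSnnnn   [S -> m S n]
mmmmSnnnn => mmmmmSnnnnn   [S -> m S n]
mmmmmSnnnnn => mmmmmmSnnnnnn   [S -> m S n]
mmmmmmSnnnnnn => mmmmmmmnnnnnnn   [S -> m n]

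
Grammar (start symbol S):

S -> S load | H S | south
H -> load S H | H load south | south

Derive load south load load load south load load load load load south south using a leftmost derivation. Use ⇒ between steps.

S ⇒ H S   [S -> H S]
H S ⇒ load S H S   [H -> load S H]
load S H S ⇒ load S load H S   [S -> S load]
load S load H S ⇒ load S load load H S   [S -> S load]
load S load load H S ⇒ load south load load H S   [S -> south]
load south load load H S ⇒ load south load load load S H S   [H -> load S H]
load south load load load S H S ⇒ load south load load load S load H S   [S -> S load]
load south load load load S load H S ⇒ load south load load load S load load H S   [S -> S load]
load south load load load S load load H S ⇒ load south load load load S load load load H S   [S -> S load]
load south load load load S load load load H S ⇒ load south load load load S load load load load H S   [S -> S load]
load south load load load S load load load load H S ⇒ load south load load load S load load load load load H S   [S -> S load]
load south load load load S load load load load load H S ⇒ load south load load load south load load load load load H S   [S -> south]
load south load load load south load load load load load H S ⇒ load south load load load south load load load load load south S   [H -> south]
load south load load load south load load load load load south S ⇒ load south load load load south load load load load load south south   [S -> south]

S ⇒ H S ⇒ load S H S ⇒ load S load H S ⇒ load S load load H S ⇒ load south load load H S ⇒ load south load load load S H S ⇒ load south load load load S load H S ⇒ load south load load load S load load H S ⇒ load south load load load S load load load H S ⇒ load south load load load S load load load load H S ⇒ load south load load load S load load load load load H S ⇒ load south load load load south load load load load load H S ⇒ load south load load load south load load load load load south S ⇒ load south load load load south load load load load load south south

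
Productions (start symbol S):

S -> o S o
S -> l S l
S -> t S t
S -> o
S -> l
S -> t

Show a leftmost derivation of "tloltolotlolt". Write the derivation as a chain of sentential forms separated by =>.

S => tSt => tlSlt => tloSolt => tlolSlolt => tloltStlolt => tloltoSotlolt => tloltolotlolt

S => tSt   [S -> t S t]
tSt => tlSlt   [S -> l S l]
tlSlt => tloSolt   [S -> o S o]
tloSolt => tlolSlolt   [S -> l S l]
tlolSlolt => tloltStlolt   [S -> t S t]
tloltStlolt => tloltoSotlolt   [S -> o S o]
tloltoSotlolt => tloltolotlolt   [S -> l]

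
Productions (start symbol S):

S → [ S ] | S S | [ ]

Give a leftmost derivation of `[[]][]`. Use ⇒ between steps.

S⇒SS⇒[S]S⇒[[]]S⇒[[]][]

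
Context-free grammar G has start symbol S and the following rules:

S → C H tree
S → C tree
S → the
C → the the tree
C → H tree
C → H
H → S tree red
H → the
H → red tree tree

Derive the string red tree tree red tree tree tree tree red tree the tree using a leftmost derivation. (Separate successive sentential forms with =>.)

S => C H tree   [S → C H tree]
C H tree => H tree H tree   [C → H tree]
H tree H tree => S tree red tree H tree   [H → S tree red]
S tree red tree H tree => C H tree tree red tree H tree   [S → C H tree]
C H tree tree red tree H tree => H H tree tree red tree H tree   [C → H]
H H tree tree red tree H tree => red tree tree H tree tree red tree H tree   [H → red tree tree]
red tree tree H tree tree red tree H tree => red tree tree red tree tree tree tree red tree H tree   [H → red tree tree]
red tree tree red tree tree tree tree red tree H tree => red tree tree red tree tree tree tree red tree the tree   [H → the]

S => C H tree => H tree H tree => S tree red tree H tree => C H tree tree red tree H tree => H H tree tree red tree H tree => red tree tree H tree tree red tree H tree => red tree tree red tree tree tree tree red tree H tree => red tree tree red tree tree tree tree red tree the tree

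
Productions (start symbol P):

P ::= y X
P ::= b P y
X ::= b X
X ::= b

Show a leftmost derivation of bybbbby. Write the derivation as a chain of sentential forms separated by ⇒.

P ⇒ bPy   [P ::= b P y]
bPy ⇒ byXy   [P ::= y X]
byXy ⇒ bybXy   [X ::= b X]
bybXy ⇒ bybbXy   [X ::= b X]
bybbXy ⇒ bybbbXy   [X ::= b X]
bybbbXy ⇒ bybbbby   [X ::= b]

P ⇒ bPy ⇒ byXy ⇒ bybXy ⇒ bybbXy ⇒ bybbbXy ⇒ bybbbby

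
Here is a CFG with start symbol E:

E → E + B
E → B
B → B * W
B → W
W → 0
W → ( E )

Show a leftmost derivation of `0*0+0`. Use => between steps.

E => E+B => B+B => B*W+B => W*W+B => 0*W+B => 0*0+B => 0*0+W => 0*0+0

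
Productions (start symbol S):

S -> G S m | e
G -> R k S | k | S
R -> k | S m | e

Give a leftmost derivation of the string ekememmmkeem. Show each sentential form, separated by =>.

S => GSm => RkSSm => SmkSSm => GSmmkSSm => SSmmkSSm => eSmmkSSm => eGSmmmkSSm => eSSmmmkSSm => eGSmSmmmkSSm => ekSmSmmmkSSm => ekemSmmmkSSm => ekememmmkSSm => ekememmmkeSm => ekememmmkeem

S => GSm   [S -> G S m]
GSm => RkSSm   [G -> R k S]
RkSSm => SmkSSm   [R -> S m]
SmkSSm => GSmmkSSm   [S -> G S m]
GSmmkSSm => SSmmkSSm   [G -> S]
SSmmkSSm => eSmmkSSm   [S -> e]
eSmmkSSm => eGSmmmkSSm   [S -> G S m]
eGSmmmkSSm => eSSmmmkSSm   [G -> S]
eSSmmmkSSm => eGSmSmmmkSSm   [S -> G S m]
eGSmSmmmkSSm => ekSmSmmmkSSm   [G -> k]
ekSmSmmmkSSm => ekemSmmmkSSm   [S -> e]
ekemSmmmkSSm => ekememmmkSSm   [S -> e]
ekememmmkSSm => ekememmmkeSm   [S -> e]
ekememmmkeSm => ekememmmkeem   [S -> e]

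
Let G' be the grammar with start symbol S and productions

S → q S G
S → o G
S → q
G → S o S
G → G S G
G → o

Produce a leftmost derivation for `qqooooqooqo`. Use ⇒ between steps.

S⇒qSG⇒qqSGG⇒qqoGGG⇒qqooGG⇒qqooSoSG⇒qqoooGoSG⇒qqoooGSGoSG⇒qqooooSGoSG⇒qqooooqGoSG⇒qqooooqooSG⇒qqooooqooqG⇒qqooooqooqo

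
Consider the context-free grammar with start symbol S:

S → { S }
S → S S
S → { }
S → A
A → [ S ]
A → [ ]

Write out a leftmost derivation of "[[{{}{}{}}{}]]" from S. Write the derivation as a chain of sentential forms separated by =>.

S => A   [S → A]
A => [S]   [A → [ S ]]
[S] => [A]   [S → A]
[A] => [[S]]   [A → [ S ]]
[[S]] => [[SS]]   [S → S S]
[[SS]] => [[{S}S]]   [S → { S }]
[[{S}S]] => [[{SS}S]]   [S → S S]
[[{SS}S]] => [[{SSS}S]]   [S → S S]
[[{SSS}S]] => [[{{}SS}S]]   [S → { }]
[[{{}SS}S]] => [[{{}{}S}S]]   [S → { }]
[[{{}{}S}S]] => [[{{}{}{}}S]]   [S → { }]
[[{{}{}{}}S]] => [[{{}{}{}}{}]]   [S → { }]

S => A => [S] => [A] => [[S]] => [[SS]] => [[{S}S]] => [[{SS}S]] => [[{SSS}S]] => [[{{}SS}S]] => [[{{}{}S}S]] => [[{{}{}{}}S]] => [[{{}{}{}}{}]]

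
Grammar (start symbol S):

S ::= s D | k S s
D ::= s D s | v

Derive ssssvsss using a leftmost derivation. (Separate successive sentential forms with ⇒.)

S ⇒ sD ⇒ ssDs ⇒ sssDss ⇒ ssssDsss ⇒ ssssvsss

S ⇒ sD   [S ::= s D]
sD ⇒ ssDs   [D ::= s D s]
ssDs ⇒ sssDss   [D ::= s D s]
sssDss ⇒ ssssDsss   [D ::= s D s]
ssssDsss ⇒ ssssvsss   [D ::= v]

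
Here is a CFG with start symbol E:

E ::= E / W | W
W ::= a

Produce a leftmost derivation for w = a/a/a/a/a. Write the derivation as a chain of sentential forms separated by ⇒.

E ⇒ E/W   [E ::= E / W]
E/W ⇒ E/W/W   [E ::= E / W]
E/W/W ⇒ E/W/W/W   [E ::= E / W]
E/W/W/W ⇒ E/W/W/W/W   [E ::= E / W]
E/W/W/W/W ⇒ W/W/W/W/W   [E ::= W]
W/W/W/W/W ⇒ a/W/W/W/W   [W ::= a]
a/W/W/W/W ⇒ a/a/W/W/W   [W ::= a]
a/a/W/W/W ⇒ a/a/a/W/W   [W ::= a]
a/a/a/W/W ⇒ a/a/a/a/W   [W ::= a]
a/a/a/a/W ⇒ a/a/a/a/a   [W ::= a]

E ⇒ E/W ⇒ E/W/W ⇒ E/W/W/W ⇒ E/W/W/W/W ⇒ W/W/W/W/W ⇒ a/W/W/W/W ⇒ a/a/W/W/W ⇒ a/a/a/W/W ⇒ a/a/a/a/W ⇒ a/a/a/a/a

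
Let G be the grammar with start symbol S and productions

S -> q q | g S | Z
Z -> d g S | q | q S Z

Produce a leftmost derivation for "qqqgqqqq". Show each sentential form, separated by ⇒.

S ⇒ Z ⇒ qSZ ⇒ qZZ ⇒ qqSZZ ⇒ qqZZZ ⇒ qqqSZZZ ⇒ qqqgSZZZ ⇒ qqqgZZZZ ⇒ qqqgqZZZ ⇒ qqqgqqZZ ⇒ qqqgqqqZ ⇒ qqqgqqqq

S ⇒ Z   [S -> Z]
Z ⇒ qSZ   [Z -> q S Z]
qSZ ⇒ qZZ   [S -> Z]
qZZ ⇒ qqSZZ   [Z -> q S Z]
qqSZZ ⇒ qqZZZ   [S -> Z]
qqZZZ ⇒ qqqSZZZ   [Z -> q S Z]
qqqSZZZ ⇒ qqqgSZZZ   [S -> g S]
qqqgSZZZ ⇒ qqqgZZZZ   [S -> Z]
qqqgZZZZ ⇒ qqqgqZZZ   [Z -> q]
qqqgqZZZ ⇒ qqqgqqZZ   [Z -> q]
qqqgqqZZ ⇒ qqqgqqqZ   [Z -> q]
qqqgqqqZ ⇒ qqqgqqqq   [Z -> q]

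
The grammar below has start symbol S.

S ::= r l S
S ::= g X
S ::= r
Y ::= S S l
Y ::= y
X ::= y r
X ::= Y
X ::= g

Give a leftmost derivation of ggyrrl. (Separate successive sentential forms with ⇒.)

S ⇒ gX   [S ::= g X]
gX ⇒ gY   [X ::= Y]
gY ⇒ gSSl   [Y ::= S S l]
gSSl ⇒ ggXSl   [S ::= g X]
ggXSl ⇒ ggyrSl   [X ::= y r]
ggyrSl ⇒ ggyrrl   [S ::= r]

S ⇒ gX ⇒ gY ⇒ gSSl ⇒ ggXSl ⇒ ggyrSl ⇒ ggyrrl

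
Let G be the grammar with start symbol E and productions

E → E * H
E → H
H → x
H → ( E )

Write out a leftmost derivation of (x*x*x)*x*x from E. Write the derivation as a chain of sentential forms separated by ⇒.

E ⇒ E*H   [E → E * H]
E*H ⇒ E*H*H   [E → E * H]
E*H*H ⇒ H*H*H   [E → H]
H*H*H ⇒ (E)*H*H   [H → ( E )]
(E)*H*H ⇒ (E*H)*H*H   [E → E * H]
(E*H)*H*H ⇒ (E*H*H)*H*H   [E → E * H]
(E*H*H)*H*H ⇒ (H*H*H)*H*H   [E → H]
(H*H*H)*H*H ⇒ (x*H*H)*H*H   [H → x]
(x*H*H)*H*H ⇒ (x*x*H)*H*H   [H → x]
(x*x*H)*H*H ⇒ (x*x*x)*H*H   [H → x]
(x*x*x)*H*H ⇒ (x*x*x)*x*H   [H → x]
(x*x*x)*x*H ⇒ (x*x*x)*x*x   [H → x]

E ⇒ E*H ⇒ E*H*H ⇒ H*H*H ⇒ (E)*H*H ⇒ (E*H)*H*H ⇒ (E*H*H)*H*H ⇒ (H*H*H)*H*H ⇒ (x*H*H)*H*H ⇒ (x*x*H)*H*H ⇒ (x*x*x)*H*H ⇒ (x*x*x)*x*H ⇒ (x*x*x)*x*x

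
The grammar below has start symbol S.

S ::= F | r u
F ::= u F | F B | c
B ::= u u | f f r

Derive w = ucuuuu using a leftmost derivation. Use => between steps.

S => F => FB => uFB => uFBB => ucBB => ucuuB => ucuuuu

S => F   [S ::= F]
F => FB   [F ::= F B]
FB => uFB   [F ::= u F]
uFB => uFBB   [F ::= F B]
uFBB => ucBB   [F ::= c]
ucBB => ucuuB   [B ::= u u]
ucuuB => ucuuuu   [B ::= u u]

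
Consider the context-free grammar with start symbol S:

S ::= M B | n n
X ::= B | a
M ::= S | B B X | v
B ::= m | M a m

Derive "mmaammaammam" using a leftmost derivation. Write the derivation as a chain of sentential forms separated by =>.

S => MB   [S ::= M B]
MB => BBXB   [M ::= B B X]
BBXB => MamBXB   [B ::= M a m]
MamBXB => BBXamBXB   [M ::= B B X]
BBXamBXB => MamBXamBXB   [B ::= M a m]
MamBXamBXB => BBXamBXamBXB   [M ::= B B X]
BBXamBXamBXB => mBXamBXamBXB   [B ::= m]
mBXamBXamBXB => mmXamBXamBXB   [B ::= m]
mmXamBXamBXB => mmaamBXamBXB   [X ::= a]
mmaamBXamBXB => mmaammXamBXB   [B ::= m]
mmaammXamBXB => mmaammaamBXB   [X ::= a]
mmaammaamBXB => mmaammaammXB   [B ::= m]
mmaammaammXB => mmaammaammaB   [X ::= a]
mmaammaammaB => mmaammaammam   [B ::= m]

S => MB => BBXB => MamBXB => BBXamBXB => MamBXamBXB => BBXamBXamBXB => mBXamBXamBXB => mmXamBXamBXB => mmaamBXamBXB => mmaammXamBXB => mmaammaamBXB => mmaammaammXB => mmaammaammaB => mmaammaammam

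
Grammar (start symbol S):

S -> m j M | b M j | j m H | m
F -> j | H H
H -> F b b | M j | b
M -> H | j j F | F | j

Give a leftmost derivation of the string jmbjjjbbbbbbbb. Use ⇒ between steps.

S ⇒ jmH   [S -> j m H]
jmH ⇒ jmFbb   [H -> F b b]
jmFbb ⇒ jmHHbb   [F -> H H]
jmHHbb ⇒ jmFbbHbb   [H -> F b b]
jmFbbHbb ⇒ jmHHbbHbb   [F -> H H]
jmHHbbHbb ⇒ jmbHbbHbb   [H -> b]
jmbHbbHbb ⇒ jmbFbbbbHbb   [H -> F b b]
jmbFbbbbHbb ⇒ jmbHHbbbbHbb   [F -> H H]
jmbHHbbbbHbb ⇒ jmbMjHbbbbHbb   [H -> M j]
jmbMjHbbbbHbb ⇒ jmbHjHbbbbHbb   [M -> H]
jmbHjHbbbbHbb ⇒ jmbMjjHbbbbHbb   [H -> M j]
jmbMjjHbbbbHbb ⇒ jmbjjjHbbbbHbb   [M -> j]
jmbjjjHbbbbHbb ⇒ jmbjjjbbbbbHbb   [H -> b]
jmbjjjbbbbbHbb ⇒ jmbjjjbbbbbbbb   [H -> b]

S ⇒ jmH ⇒ jmFbb ⇒ jmHHbb ⇒ jmFbbHbb ⇒ jmHHbbHbb ⇒ jmbHbbHbb ⇒ jmbFbbbbHbb ⇒ jmbHHbbbbHbb ⇒ jmbMjHbbbbHbb ⇒ jmbHjHbbbbHbb ⇒ jmbMjjHbbbbHbb ⇒ jmbjjjHbbbbHbb ⇒ jmbjjjbbbbbHbb ⇒ jmbjjjbbbbbbbb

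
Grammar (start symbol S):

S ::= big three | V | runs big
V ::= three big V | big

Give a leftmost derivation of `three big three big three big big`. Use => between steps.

S => V   [S ::= V]
V => three big V   [V ::= three big V]
three big V => three big three big V   [V ::= three big V]
three big three big V => three big three big three big V   [V ::= three big V]
three big three big three big V => three big three big three big big   [V ::= big]

S => V => three big V => three big three big V => three big three big three big V => three big three big three big big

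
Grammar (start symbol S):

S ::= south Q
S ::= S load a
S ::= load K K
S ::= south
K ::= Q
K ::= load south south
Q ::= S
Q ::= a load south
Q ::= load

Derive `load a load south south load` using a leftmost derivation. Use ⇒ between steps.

S ⇒ load K K ⇒ load Q K ⇒ load a load south K ⇒ load a load south Q ⇒ load a load south S ⇒ load a load south south Q ⇒ load a load south south load

S ⇒ load K K   [S ::= load K K]
load K K ⇒ load Q K   [K ::= Q]
load Q K ⇒ load a load south K   [Q ::= a load south]
load a load south K ⇒ load a load south Q   [K ::= Q]
load a load south Q ⇒ load a load south S   [Q ::= S]
load a load south S ⇒ load a load south south Q   [S ::= south Q]
load a load south south Q ⇒ load a load south south load   [Q ::= load]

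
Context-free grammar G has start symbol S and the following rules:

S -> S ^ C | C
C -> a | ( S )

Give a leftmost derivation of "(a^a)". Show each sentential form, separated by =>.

S => C   [S -> C]
C => (S)   [C -> ( S )]
(S) => (S^C)   [S -> S ^ C]
(S^C) => (C^C)   [S -> C]
(C^C) => (a^C)   [C -> a]
(a^C) => (a^a)   [C -> a]

S => C => (S) => (S^C) => (C^C) => (a^C) => (a^a)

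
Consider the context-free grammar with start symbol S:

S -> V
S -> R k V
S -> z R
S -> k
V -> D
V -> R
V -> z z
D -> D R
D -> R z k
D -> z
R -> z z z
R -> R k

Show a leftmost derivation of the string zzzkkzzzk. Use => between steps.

S => RkV   [S -> R k V]
RkV => RkkV   [R -> R k]
RkkV => zzzkkV   [R -> z z z]
zzzkkV => zzzkkR   [V -> R]
zzzkkR => zzzkkRk   [R -> R k]
zzzkkRk => zzzkkzzzk   [R -> z z z]

S=>RkV=>RkkV=>zzzkkV=>zzzkkR=>zzzkkRk=>zzzkkzzzk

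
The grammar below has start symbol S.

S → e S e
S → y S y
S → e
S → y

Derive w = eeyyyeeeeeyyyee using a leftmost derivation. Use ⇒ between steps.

S⇒eSe⇒eeSee⇒eeySyee⇒eeyySyyee⇒eeyyySyyyee⇒eeyyyeSeyyyee⇒eeyyyeeSeeyyyee⇒eeyyyeeeeeyyyee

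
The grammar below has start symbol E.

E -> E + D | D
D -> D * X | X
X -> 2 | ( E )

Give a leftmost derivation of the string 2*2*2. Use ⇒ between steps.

E ⇒ D   [E -> D]
D ⇒ D*X   [D -> D * X]
D*X ⇒ D*X*X   [D -> D * X]
D*X*X ⇒ X*X*X   [D -> X]
X*X*X ⇒ 2*X*X   [X -> 2]
2*X*X ⇒ 2*2*X   [X -> 2]
2*2*X ⇒ 2*2*2   [X -> 2]

E ⇒ D ⇒ D*X ⇒ D*X*X ⇒ X*X*X ⇒ 2*X*X ⇒ 2*2*X ⇒ 2*2*2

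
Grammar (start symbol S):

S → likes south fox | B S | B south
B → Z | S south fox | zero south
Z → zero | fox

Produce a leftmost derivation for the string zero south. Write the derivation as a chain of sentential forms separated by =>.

S => B south   [S → B south]
B south => Z south   [B → Z]
Z south => zero south   [Z → zero]

S => B south => Z south => zero south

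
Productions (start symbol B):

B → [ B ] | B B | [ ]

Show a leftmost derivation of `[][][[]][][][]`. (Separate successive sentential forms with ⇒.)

B⇒BB⇒BBB⇒BBBB⇒[]BBB⇒[][]BB⇒[][][B]B⇒[][][[]]B⇒[][][[]]BB⇒[][][[]]BBB⇒[][][[]][]BB⇒[][][[]][][]B⇒[][][[]][][][]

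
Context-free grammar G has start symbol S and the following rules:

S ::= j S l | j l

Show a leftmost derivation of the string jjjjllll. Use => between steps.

S => jSl   [S ::= j S l]
jSl => jjSll   [S ::= j S l]
jjSll => jjjSlll   [S ::= j S l]
jjjSlll => jjjjllll   [S ::= j l]

S => jSl => jjSll => jjjSlll => jjjjllll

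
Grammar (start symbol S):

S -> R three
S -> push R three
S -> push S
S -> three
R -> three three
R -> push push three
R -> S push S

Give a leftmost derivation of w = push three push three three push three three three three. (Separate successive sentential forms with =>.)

S => push R three => push S push S three => push R three push S three => push S push S three push S three => push three push S three push S three => push three push three three push S three => push three push three three push R three three => push three push three three push three three three three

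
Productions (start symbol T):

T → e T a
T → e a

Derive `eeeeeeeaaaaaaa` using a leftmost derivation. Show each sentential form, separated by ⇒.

T⇒eTa⇒eeTaa⇒eeeTaaa⇒eeeeTaaaa⇒eeeeeTaaaaa⇒eeeeeeTaaaaaa⇒eeeeeeeaaaaaaa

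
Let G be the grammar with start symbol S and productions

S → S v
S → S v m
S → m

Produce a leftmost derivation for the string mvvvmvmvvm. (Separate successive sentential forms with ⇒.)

S ⇒ Svm   [S → S v m]
Svm ⇒ Svvm   [S → S v]
Svvm ⇒ Svmvvm   [S → S v m]
Svmvvm ⇒ Svmvmvvm   [S → S v m]
Svmvmvvm ⇒ Svvmvmvvm   [S → S v]
Svvmvmvvm ⇒ Svvvmvmvvm   [S → S v]
Svvvmvmvvm ⇒ mvvvmvmvvm   [S → m]

S ⇒ Svm ⇒ Svvm ⇒ Svmvvm ⇒ Svmvmvvm ⇒ Svvmvmvvm ⇒ Svvvmvmvvm ⇒ mvvvmvmvvm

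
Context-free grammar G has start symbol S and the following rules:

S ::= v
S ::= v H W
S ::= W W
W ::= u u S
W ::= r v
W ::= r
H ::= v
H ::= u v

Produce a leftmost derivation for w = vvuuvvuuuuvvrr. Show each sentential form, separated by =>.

S => vHW   [S ::= v H W]
vHW => vvW   [H ::= v]
vvW => vvuuS   [W ::= u u S]
vvuuS => vvuuvHW   [S ::= v H W]
vvuuvHW => vvuuvvW   [H ::= v]
vvuuvvW => vvuuvvuuS   [W ::= u u S]
vvuuvvuuS => vvuuvvuuWW   [S ::= W W]
vvuuvvuuWW => vvuuvvuuuuSW   [W ::= u u S]
vvuuvvuuuuSW => vvuuvvuuuuvHWW   [S ::= v H W]
vvuuvvuuuuvHWW => vvuuvvuuuuvvWW   [H ::= v]
vvuuvvuuuuvvWW => vvuuvvuuuuvvrW   [W ::= r]
vvuuvvuuuuvvrW => vvuuvvuuuuvvrr   [W ::= r]

S=>vHW=>vvW=>vvuuS=>vvuuvHW=>vvuuvvW=>vvuuvvuuS=>vvuuvvuuWW=>vvuuvvuuuuSW=>vvuuvvuuuuvHWW=>vvuuvvuuuuvvWW=>vvuuvvuuuuvvrW=>vvuuvvuuuuvvrr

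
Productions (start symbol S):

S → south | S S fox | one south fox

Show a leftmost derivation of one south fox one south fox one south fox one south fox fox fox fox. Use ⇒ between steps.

S ⇒ S S fox ⇒ one south fox S fox ⇒ one south fox S S fox fox ⇒ one south fox one south fox S fox fox ⇒ one south fox one south fox S S fox fox fox ⇒ one south fox one south fox one south fox S fox fox fox ⇒ one south fox one south fox one south fox one south fox fox fox fox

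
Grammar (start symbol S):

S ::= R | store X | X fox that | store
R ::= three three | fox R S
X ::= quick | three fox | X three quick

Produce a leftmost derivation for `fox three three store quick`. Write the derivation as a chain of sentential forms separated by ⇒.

S ⇒ R ⇒ fox R S ⇒ fox three three S ⇒ fox three three store X ⇒ fox three three store quick

S ⇒ R   [S ::= R]
R ⇒ fox R S   [R ::= fox R S]
fox R S ⇒ fox three three S   [R ::= three three]
fox three three S ⇒ fox three three store X   [S ::= store X]
fox three three store X ⇒ fox three three store quick   [X ::= quick]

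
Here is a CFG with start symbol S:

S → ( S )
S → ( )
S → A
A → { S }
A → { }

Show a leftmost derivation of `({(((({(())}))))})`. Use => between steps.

S=>(S)=>(A)=>({S})=>({(S)})=>({((S))})=>({(((S)))})=>({((((S))))})=>({((((A))))})=>({(((({S}))))})=>({(((({(S)}))))})=>({(((({(())}))))})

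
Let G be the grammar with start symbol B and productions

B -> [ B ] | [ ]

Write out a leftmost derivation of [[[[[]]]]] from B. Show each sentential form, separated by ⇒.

B ⇒ [B]   [B -> [ B ]]
[B] ⇒ [[B]]   [B -> [ B ]]
[[B]] ⇒ [[[B]]]   [B -> [ B ]]
[[[B]]] ⇒ [[[[B]]]]   [B -> [ B ]]
[[[[B]]]] ⇒ [[[[[]]]]]   [B -> [ ]]

B ⇒ [B] ⇒ [[B]] ⇒ [[[B]]] ⇒ [[[[B]]]] ⇒ [[[[[]]]]]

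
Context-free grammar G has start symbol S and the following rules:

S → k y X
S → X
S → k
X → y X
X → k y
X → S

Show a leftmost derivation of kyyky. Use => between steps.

S=>kyX=>kyyX=>kyyky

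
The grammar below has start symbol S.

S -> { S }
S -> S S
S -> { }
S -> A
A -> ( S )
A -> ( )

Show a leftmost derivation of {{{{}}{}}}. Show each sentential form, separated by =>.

S=>{S}=>{{S}}=>{{SS}}=>{{{S}S}}=>{{{{}}S}}=>{{{{}}{}}}

S => {S}   [S -> { S }]
{S} => {{S}}   [S -> { S }]
{{S}} => {{SS}}   [S -> S S]
{{SS}} => {{{S}S}}   [S -> { S }]
{{{S}S}} => {{{{}}S}}   [S -> { }]
{{{{}}S}} => {{{{}}{}}}   [S -> { }]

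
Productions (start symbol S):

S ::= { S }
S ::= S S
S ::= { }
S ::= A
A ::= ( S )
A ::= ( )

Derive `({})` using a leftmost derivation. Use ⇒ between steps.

S ⇒ A ⇒ (S) ⇒ ({})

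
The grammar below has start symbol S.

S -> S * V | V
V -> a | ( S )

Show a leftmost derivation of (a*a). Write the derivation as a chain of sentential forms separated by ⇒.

S ⇒ V ⇒ (S) ⇒ (S*V) ⇒ (V*V) ⇒ (a*V) ⇒ (a*a)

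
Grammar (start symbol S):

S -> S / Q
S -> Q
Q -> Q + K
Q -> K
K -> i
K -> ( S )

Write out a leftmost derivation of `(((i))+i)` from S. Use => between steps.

S => Q => K => (S) => (Q) => (Q+K) => (K+K) => ((S)+K) => ((Q)+K) => ((K)+K) => (((S))+K) => (((Q))+K) => (((K))+K) => (((i))+K) => (((i))+i)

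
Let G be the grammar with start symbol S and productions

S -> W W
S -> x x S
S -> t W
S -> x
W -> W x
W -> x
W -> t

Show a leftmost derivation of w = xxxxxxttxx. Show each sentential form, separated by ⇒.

S ⇒ xxS ⇒ xxxxS ⇒ xxxxxxS ⇒ xxxxxxtW ⇒ xxxxxxtWx ⇒ xxxxxxtWxx ⇒ xxxxxxttxx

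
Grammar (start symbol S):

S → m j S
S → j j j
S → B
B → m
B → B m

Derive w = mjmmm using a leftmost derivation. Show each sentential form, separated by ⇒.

S⇒mjS⇒mjB⇒mjBm⇒mjBmm⇒mjmmm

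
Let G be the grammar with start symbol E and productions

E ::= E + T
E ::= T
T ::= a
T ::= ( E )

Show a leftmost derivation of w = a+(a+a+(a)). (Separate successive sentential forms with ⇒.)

E ⇒ E+T   [E ::= E + T]
E+T ⇒ T+T   [E ::= T]
T+T ⇒ a+T   [T ::= a]
a+T ⇒ a+(E)   [T ::= ( E )]
a+(E) ⇒ a+(E+T)   [E ::= E + T]
a+(E+T) ⇒ a+(E+T+T)   [E ::= E + T]
a+(E+T+T) ⇒ a+(T+T+T)   [E ::= T]
a+(T+T+T) ⇒ a+(a+T+T)   [T ::= a]
a+(a+T+T) ⇒ a+(a+a+T)   [T ::= a]
a+(a+a+T) ⇒ a+(a+a+(E))   [T ::= ( E )]
a+(a+a+(E)) ⇒ a+(a+a+(T))   [E ::= T]
a+(a+a+(T)) ⇒ a+(a+a+(a))   [T ::= a]

E ⇒ E+T ⇒ T+T ⇒ a+T ⇒ a+(E) ⇒ a+(E+T) ⇒ a+(E+T+T) ⇒ a+(T+T+T) ⇒ a+(a+T+T) ⇒ a+(a+a+T) ⇒ a+(a+a+(E)) ⇒ a+(a+a+(T)) ⇒ a+(a+a+(a))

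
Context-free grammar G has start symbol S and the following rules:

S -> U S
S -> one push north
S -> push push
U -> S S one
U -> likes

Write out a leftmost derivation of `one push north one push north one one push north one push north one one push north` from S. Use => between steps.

S => U S => S S one S => U S S one S => S S one S S one S => one push north S one S S one S => one push north one push north one S S one S => one push north one push north one one push north S one S => one push north one push north one one push north one push north one S => one push north one push north one one push north one push north one one push north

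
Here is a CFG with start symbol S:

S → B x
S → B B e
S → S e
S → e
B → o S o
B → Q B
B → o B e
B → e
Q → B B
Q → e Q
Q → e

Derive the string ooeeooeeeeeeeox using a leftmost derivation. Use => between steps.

S => Bx => oSox => oSeox => oSeeox => oBBeeeox => ooBeBeeeox => ooeeBeeeox => ooeeoBeeeeox => ooeeooBeeeeeox => ooeeooQBeeeeeox => ooeeooeBeeeeeox => ooeeooeeeeeeeox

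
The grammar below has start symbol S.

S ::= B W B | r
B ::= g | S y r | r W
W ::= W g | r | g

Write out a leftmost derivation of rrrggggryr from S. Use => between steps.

S => BWB   [S ::= B W B]
BWB => rWWB   [B ::= r W]
rWWB => rrWB   [W ::= r]
rrWB => rrWgB   [W ::= W g]
rrWgB => rrWggB   [W ::= W g]
rrWggB => rrWgggB   [W ::= W g]
rrWgggB => rrWggggB   [W ::= W g]
rrWggggB => rrrggggB   [W ::= r]
rrrggggB => rrrggggSyr   [B ::= S y r]
rrrggggSyr => rrrggggryr   [S ::= r]

S => BWB => rWWB => rrWB => rrWgB => rrWggB => rrWgggB => rrWggggB => rrrggggB => rrrggggSyr => rrrggggryr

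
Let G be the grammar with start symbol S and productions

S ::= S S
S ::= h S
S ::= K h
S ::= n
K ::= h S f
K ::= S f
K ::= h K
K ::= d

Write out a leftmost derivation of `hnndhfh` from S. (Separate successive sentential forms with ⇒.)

S ⇒ Kh   [S ::= K h]
Kh ⇒ Sfh   [K ::= S f]
Sfh ⇒ SSfh   [S ::= S S]
SSfh ⇒ hSSfh   [S ::= h S]
hSSfh ⇒ hSSSfh   [S ::= S S]
hSSSfh ⇒ hnSSfh   [S ::= n]
hnSSfh ⇒ hnnSfh   [S ::= n]
hnnSfh ⇒ hnnKhfh   [S ::= K h]
hnnKhfh ⇒ hnndhfh   [K ::= d]

S⇒Kh⇒Sfh⇒SSfh⇒hSSfh⇒hSSSfh⇒hnSSfh⇒hnnSfh⇒hnnKhfh⇒hnndhfh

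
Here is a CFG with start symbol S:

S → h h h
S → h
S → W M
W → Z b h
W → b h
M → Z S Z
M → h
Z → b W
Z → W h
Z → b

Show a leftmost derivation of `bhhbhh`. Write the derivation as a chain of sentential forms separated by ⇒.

S⇒WM⇒ZbhM⇒WhbhM⇒bhhbhM⇒bhhbhh

S ⇒ WM   [S → W M]
WM ⇒ ZbhM   [W → Z b h]
ZbhM ⇒ WhbhM   [Z → W h]
WhbhM ⇒ bhhbhM   [W → b h]
bhhbhM ⇒ bhhbhh   [M → h]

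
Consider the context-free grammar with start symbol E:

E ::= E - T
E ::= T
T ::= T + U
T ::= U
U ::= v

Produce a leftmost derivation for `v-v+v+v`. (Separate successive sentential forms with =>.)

E=>E-T=>T-T=>U-T=>v-T=>v-T+U=>v-T+U+U=>v-U+U+U=>v-v+U+U=>v-v+v+U=>v-v+v+v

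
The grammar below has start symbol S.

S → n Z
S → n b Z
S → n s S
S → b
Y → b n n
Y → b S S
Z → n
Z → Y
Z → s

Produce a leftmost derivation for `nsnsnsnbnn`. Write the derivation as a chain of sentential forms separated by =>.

S => nsS => nsnsS => nsnsnsS => nsnsnsnZ => nsnsnsnY => nsnsnsnbnn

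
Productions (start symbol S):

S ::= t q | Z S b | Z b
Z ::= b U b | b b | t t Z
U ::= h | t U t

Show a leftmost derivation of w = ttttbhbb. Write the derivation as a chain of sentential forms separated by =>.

S => Zb => ttZb => ttttZb => ttttbUbb => ttttbhbb

S => Zb   [S ::= Z b]
Zb => ttZb   [Z ::= t t Z]
ttZb => ttttZb   [Z ::= t t Z]
ttttZb => ttttbUbb   [Z ::= b U b]
ttttbUbb => ttttbhbb   [U ::= h]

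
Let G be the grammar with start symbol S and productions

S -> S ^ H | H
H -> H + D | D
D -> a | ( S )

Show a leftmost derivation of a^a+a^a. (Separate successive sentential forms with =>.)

S => S^H   [S -> S ^ H]
S^H => S^H^H   [S -> S ^ H]
S^H^H => H^H^H   [S -> H]
H^H^H => D^H^H   [H -> D]
D^H^H => a^H^H   [D -> a]
a^H^H => a^H+D^H   [H -> H + D]
a^H+D^H => a^D+D^H   [H -> D]
a^D+D^H => a^a+D^H   [D -> a]
a^a+D^H => a^a+a^H   [D -> a]
a^a+a^H => a^a+a^D   [H -> D]
a^a+a^D => a^a+a^a   [D -> a]

S=>S^H=>S^H^H=>H^H^H=>D^H^H=>a^H^H=>a^H+D^H=>a^D+D^H=>a^a+D^H=>a^a+a^H=>a^a+a^D=>a^a+a^a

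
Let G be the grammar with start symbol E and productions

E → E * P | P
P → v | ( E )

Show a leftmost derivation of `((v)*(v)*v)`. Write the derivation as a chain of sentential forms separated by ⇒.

E ⇒ P   [E → P]
P ⇒ (E)   [P → ( E )]
(E) ⇒ (E*P)   [E → E * P]
(E*P) ⇒ (E*P*P)   [E → E * P]
(E*P*P) ⇒ (P*P*P)   [E → P]
(P*P*P) ⇒ ((E)*P*P)   [P → ( E )]
((E)*P*P) ⇒ ((P)*P*P)   [E → P]
((P)*P*P) ⇒ ((v)*P*P)   [P → v]
((v)*P*P) ⇒ ((v)*(E)*P)   [P → ( E )]
((v)*(E)*P) ⇒ ((v)*(P)*P)   [E → P]
((v)*(P)*P) ⇒ ((v)*(v)*P)   [P → v]
((v)*(v)*P) ⇒ ((v)*(v)*v)   [P → v]

E ⇒ P ⇒ (E) ⇒ (E*P) ⇒ (E*P*P) ⇒ (P*P*P) ⇒ ((E)*P*P) ⇒ ((P)*P*P) ⇒ ((v)*P*P) ⇒ ((v)*(E)*P) ⇒ ((v)*(P)*P) ⇒ ((v)*(v)*P) ⇒ ((v)*(v)*v)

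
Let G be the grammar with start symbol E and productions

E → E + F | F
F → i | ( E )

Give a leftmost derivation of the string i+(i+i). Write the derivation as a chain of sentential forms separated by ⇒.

E⇒E+F⇒F+F⇒i+F⇒i+(E)⇒i+(E+F)⇒i+(F+F)⇒i+(i+F)⇒i+(i+i)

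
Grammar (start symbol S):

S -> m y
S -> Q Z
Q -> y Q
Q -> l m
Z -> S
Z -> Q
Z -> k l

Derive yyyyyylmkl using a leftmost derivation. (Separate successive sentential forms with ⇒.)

S ⇒ QZ ⇒ yQZ ⇒ yyQZ ⇒ yyyQZ ⇒ yyyyQZ ⇒ yyyyyQZ ⇒ yyyyyyQZ ⇒ yyyyyylmZ ⇒ yyyyyylmkl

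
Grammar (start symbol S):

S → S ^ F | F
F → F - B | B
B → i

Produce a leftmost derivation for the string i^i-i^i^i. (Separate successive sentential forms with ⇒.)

S ⇒ S^F ⇒ S^F^F ⇒ S^F^F^F ⇒ F^F^F^F ⇒ B^F^F^F ⇒ i^F^F^F ⇒ i^F-B^F^F ⇒ i^B-B^F^F ⇒ i^i-B^F^F ⇒ i^i-i^F^F ⇒ i^i-i^B^F ⇒ i^i-i^i^F ⇒ i^i-i^i^B ⇒ i^i-i^i^i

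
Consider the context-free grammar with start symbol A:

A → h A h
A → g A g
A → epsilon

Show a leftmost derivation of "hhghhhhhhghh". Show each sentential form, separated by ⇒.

A⇒hAh⇒hhAhh⇒hhgAghh⇒hhghAhghh⇒hhghhAhhghh⇒hhghhhAhhhghh⇒hhghhhhhhghh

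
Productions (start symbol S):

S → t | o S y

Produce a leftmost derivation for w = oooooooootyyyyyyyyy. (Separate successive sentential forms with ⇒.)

S⇒oSy⇒ooSyy⇒oooSyyy⇒ooooSyyyy⇒oooooSyyyyy⇒ooooooSyyyyyy⇒oooooooSyyyyyyy⇒ooooooooSyyyyyyyy⇒oooooooooSyyyyyyyyy⇒oooooooootyyyyyyyyy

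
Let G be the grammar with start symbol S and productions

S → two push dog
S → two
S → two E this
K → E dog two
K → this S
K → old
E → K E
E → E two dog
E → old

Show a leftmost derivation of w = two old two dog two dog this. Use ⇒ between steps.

S ⇒ two E this ⇒ two E two dog this ⇒ two E two dog two dog this ⇒ two old two dog two dog this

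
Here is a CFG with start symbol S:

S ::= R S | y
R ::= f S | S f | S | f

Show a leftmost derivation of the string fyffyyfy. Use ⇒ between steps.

S ⇒ RS ⇒ SfS ⇒ RSfS ⇒ fSSfS ⇒ fRSSfS ⇒ fSfSSfS ⇒ fyfSSfS ⇒ fyfRSSfS ⇒ fyffSSfS ⇒ fyffySfS ⇒ fyffyyfS ⇒ fyffyyfy

S ⇒ RS   [S ::= R S]
RS ⇒ SfS   [R ::= S f]
SfS ⇒ RSfS   [S ::= R S]
RSfS ⇒ fSSfS   [R ::= f S]
fSSfS ⇒ fRSSfS   [S ::= R S]
fRSSfS ⇒ fSfSSfS   [R ::= S f]
fSfSSfS ⇒ fyfSSfS   [S ::= y]
fyfSSfS ⇒ fyfRSSfS   [S ::= R S]
fyfRSSfS ⇒ fyffSSfS   [R ::= f]
fyffSSfS ⇒ fyffySfS   [S ::= y]
fyffySfS ⇒ fyffyyfS   [S ::= y]
fyffyyfS ⇒ fyffyyfy   [S ::= y]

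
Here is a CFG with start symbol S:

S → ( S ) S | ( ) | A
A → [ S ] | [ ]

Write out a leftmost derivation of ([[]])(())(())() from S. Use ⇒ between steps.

S ⇒ (S)S ⇒ (A)S ⇒ ([S])S ⇒ ([A])S ⇒ ([[]])S ⇒ ([[]])(S)S ⇒ ([[]])(())S ⇒ ([[]])(())(S)S ⇒ ([[]])(())(())S ⇒ ([[]])(())(())()

S ⇒ (S)S   [S → ( S ) S]
(S)S ⇒ (A)S   [S → A]
(A)S ⇒ ([S])S   [A → [ S ]]
([S])S ⇒ ([A])S   [S → A]
([A])S ⇒ ([[]])S   [A → [ ]]
([[]])S ⇒ ([[]])(S)S   [S → ( S ) S]
([[]])(S)S ⇒ ([[]])(())S   [S → ( )]
([[]])(())S ⇒ ([[]])(())(S)S   [S → ( S ) S]
([[]])(())(S)S ⇒ ([[]])(())(())S   [S → ( )]
([[]])(())(())S ⇒ ([[]])(())(())()   [S → ( )]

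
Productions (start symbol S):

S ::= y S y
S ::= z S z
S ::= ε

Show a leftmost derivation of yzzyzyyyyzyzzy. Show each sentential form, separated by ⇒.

S ⇒ ySy ⇒ yzSzy ⇒ yzzSzzy ⇒ yzzySyzzy ⇒ yzzyzSzyzzy ⇒ yzzyzySyzyzzy ⇒ yzzyzyySyyzyzzy ⇒ yzzyzyyyyzyzzy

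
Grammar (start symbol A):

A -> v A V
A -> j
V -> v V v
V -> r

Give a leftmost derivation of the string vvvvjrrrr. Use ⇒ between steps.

A ⇒ vAV ⇒ vvAVV ⇒ vvvAVVV ⇒ vvvvAVVVV ⇒ vvvvjVVVV ⇒ vvvvjrVVV ⇒ vvvvjrrVV ⇒ vvvvjrrrV ⇒ vvvvjrrrr

A ⇒ vAV   [A -> v A V]
vAV ⇒ vvAVV   [A -> v A V]
vvAVV ⇒ vvvAVVV   [A -> v A V]
vvvAVVV ⇒ vvvvAVVVV   [A -> v A V]
vvvvAVVVV ⇒ vvvvjVVVV   [A -> j]
vvvvjVVVV ⇒ vvvvjrVVV   [V -> r]
vvvvjrVVV ⇒ vvvvjrrVV   [V -> r]
vvvvjrrVV ⇒ vvvvjrrrV   [V -> r]
vvvvjrrrV ⇒ vvvvjrrrr   [V -> r]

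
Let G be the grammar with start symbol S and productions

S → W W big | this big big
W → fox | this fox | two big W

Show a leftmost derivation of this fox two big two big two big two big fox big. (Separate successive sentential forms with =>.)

S => W W big => this fox W big => this fox two big W big => this fox two big two big W big => this fox two big two big two big W big => this fox two big two big two big two big W big => this fox two big two big two big two big fox big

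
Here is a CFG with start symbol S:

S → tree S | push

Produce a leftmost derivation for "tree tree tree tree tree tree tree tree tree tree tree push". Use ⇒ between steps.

S ⇒ tree S ⇒ tree tree S ⇒ tree tree tree S ⇒ tree tree tree tree S ⇒ tree tree tree tree tree S ⇒ tree tree tree tree tree tree S ⇒ tree tree tree tree tree tree tree S ⇒ tree tree tree tree tree tree tree tree S ⇒ tree tree tree tree tree tree tree tree tree S ⇒ tree tree tree tree tree tree tree tree tree tree S ⇒ tree tree tree tree tree tree tree tree tree tree tree S ⇒ tree tree tree tree tree tree tree tree tree tree tree push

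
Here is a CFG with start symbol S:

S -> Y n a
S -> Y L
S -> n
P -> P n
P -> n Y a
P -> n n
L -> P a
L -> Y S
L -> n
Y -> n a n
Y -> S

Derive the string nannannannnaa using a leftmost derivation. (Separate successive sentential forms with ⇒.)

S ⇒ YL   [S -> Y L]
YL ⇒ nanL   [Y -> n a n]
nanL ⇒ nanYS   [L -> Y S]
nanYS ⇒ nannanS   [Y -> n a n]
nannanS ⇒ nannanYL   [S -> Y L]
nannanYL ⇒ nannannanL   [Y -> n a n]
nannannanL ⇒ nannannanPa   [L -> P a]
nannannanPa ⇒ nannannannYaa   [P -> n Y a]
nannannannYaa ⇒ nannannannSaa   [Y -> S]
nannannannSaa ⇒ nannannannnaa   [S -> n]

S⇒YL⇒nanL⇒nanYS⇒nannanS⇒nannanYL⇒nannannanL⇒nannannanPa⇒nannannannYaa⇒nannannannSaa⇒nannannannnaa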